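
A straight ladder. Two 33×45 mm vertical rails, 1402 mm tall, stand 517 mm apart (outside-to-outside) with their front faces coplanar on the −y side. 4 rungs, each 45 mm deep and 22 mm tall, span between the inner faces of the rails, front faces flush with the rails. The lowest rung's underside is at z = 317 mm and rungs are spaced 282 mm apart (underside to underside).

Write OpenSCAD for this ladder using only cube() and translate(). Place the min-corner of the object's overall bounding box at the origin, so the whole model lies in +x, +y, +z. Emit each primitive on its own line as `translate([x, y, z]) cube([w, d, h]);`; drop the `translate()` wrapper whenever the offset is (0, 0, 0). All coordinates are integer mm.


cube([33, 45, 1402]);
translate([484, 0, 0]) cube([33, 45, 1402]);
translate([33, 0, 317]) cube([451, 45, 22]);
translate([33, 0, 599]) cube([451, 45, 22]);
translate([33, 0, 881]) cube([451, 45, 22]);
translate([33, 0, 1163]) cube([451, 45, 22]);


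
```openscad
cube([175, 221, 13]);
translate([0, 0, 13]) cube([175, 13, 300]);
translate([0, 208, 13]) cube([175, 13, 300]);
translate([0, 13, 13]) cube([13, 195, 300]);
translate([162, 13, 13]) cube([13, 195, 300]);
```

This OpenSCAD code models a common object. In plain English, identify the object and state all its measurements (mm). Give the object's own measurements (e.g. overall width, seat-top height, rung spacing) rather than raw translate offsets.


An open-topped rectangular box: outside dimensions 175×221×313 mm, with a uniform wall and base thickness of 13 mm. The base is a full 175×221 slab on the floor; four walls sit on top of the base. The front and back walls (the −y and +y sides) span the full width; the two side walls fit between them.


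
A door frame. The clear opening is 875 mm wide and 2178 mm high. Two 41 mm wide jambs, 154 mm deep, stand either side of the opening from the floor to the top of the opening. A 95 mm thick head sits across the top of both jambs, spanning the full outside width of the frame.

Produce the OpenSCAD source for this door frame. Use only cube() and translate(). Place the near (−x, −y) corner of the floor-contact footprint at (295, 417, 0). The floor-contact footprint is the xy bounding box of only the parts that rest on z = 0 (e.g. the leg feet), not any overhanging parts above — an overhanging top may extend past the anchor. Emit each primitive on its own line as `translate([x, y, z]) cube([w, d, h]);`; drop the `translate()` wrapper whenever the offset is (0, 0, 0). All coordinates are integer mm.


translate([295, 417, 0]) cube([41, 154, 2178]);
translate([1211, 417, 0]) cube([41, 154, 2178]);
translate([295, 417, 2178]) cube([957, 154, 95]);


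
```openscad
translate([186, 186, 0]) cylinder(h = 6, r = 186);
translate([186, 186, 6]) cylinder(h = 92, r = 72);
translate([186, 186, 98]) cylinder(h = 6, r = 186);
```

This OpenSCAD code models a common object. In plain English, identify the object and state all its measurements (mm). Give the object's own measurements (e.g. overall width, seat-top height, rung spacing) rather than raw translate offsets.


A spool: two coaxial disc flanges of radius 186 mm and thickness 6 mm, joined by a core cylinder of radius 72 mm and height 92 mm. The lower flange rests on z = 0 and the three cylinders share a vertical axis.


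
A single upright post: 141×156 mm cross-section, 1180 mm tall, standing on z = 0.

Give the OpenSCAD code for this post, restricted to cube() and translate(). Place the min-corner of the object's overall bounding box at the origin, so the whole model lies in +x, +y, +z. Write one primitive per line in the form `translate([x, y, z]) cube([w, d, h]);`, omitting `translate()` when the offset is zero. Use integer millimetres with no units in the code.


cube([141, 156, 1180]);


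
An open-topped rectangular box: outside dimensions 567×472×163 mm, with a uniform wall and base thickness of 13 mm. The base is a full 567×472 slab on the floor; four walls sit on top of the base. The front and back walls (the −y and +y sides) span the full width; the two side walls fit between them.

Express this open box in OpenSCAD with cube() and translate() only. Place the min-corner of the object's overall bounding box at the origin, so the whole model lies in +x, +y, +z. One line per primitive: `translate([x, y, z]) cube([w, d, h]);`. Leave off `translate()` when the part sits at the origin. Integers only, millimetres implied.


cube([567, 472, 13]);
translate([0, 0, 13]) cube([567, 13, 150]);
translate([0, 459, 13]) cube([567, 13, 150]);
translate([0, 13, 13]) cube([13, 446, 150]);
translate([554, 13, 13]) cube([13, 446, 150]);


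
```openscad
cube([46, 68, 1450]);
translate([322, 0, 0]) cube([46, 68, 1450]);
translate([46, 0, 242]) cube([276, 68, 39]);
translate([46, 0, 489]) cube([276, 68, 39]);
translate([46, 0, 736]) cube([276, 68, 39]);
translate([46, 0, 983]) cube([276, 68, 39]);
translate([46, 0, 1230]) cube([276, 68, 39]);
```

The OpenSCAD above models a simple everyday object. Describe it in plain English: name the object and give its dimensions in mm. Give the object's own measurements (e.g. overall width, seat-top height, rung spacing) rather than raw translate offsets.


A straight ladder. Two 46×68 mm vertical rails, 1450 mm tall, stand 368 mm apart (outside-to-outside) with their front faces coplanar on the −y side. 5 rungs, each 68 mm deep and 39 mm tall, span between the inner faces of the rails, front faces flush with the rails. The lowest rung's underside is at z = 242 mm and rungs are spaced 247 mm apart (underside to underside).


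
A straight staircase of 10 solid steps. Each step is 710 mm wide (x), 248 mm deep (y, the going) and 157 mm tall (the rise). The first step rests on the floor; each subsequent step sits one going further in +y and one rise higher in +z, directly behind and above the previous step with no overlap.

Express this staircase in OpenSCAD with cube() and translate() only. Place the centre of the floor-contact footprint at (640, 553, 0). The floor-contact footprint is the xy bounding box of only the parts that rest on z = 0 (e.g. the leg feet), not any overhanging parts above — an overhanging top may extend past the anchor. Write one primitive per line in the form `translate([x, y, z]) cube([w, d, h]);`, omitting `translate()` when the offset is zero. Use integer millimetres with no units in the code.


translate([285, 429, 0]) cube([710, 248, 157]);
translate([285, 677, 157]) cube([710, 248, 157]);
translate([285, 925, 314]) cube([710, 248, 157]);
translate([285, 1173, 471]) cube([710, 248, 157]);
translate([285, 1421, 628]) cube([710, 248, 157]);
translate([285, 1669, 785]) cube([710, 248, 157]);
translate([285, 1917, 942]) cube([710, 248, 157]);
translate([285, 2165, 1099]) cube([710, 248, 157]);
translate([285, 2413, 1256]) cube([710, 248, 157]);
translate([285, 2661, 1413]) cube([710, 248, 157]);


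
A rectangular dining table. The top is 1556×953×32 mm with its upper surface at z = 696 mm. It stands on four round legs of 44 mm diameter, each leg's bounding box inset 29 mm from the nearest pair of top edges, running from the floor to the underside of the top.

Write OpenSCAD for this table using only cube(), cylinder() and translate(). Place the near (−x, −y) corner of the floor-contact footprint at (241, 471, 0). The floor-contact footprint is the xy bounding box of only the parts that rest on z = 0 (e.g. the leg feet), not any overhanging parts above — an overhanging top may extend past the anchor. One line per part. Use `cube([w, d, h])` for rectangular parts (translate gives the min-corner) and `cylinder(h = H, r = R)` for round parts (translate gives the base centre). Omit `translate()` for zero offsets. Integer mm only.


translate([212, 442, 664]) cube([1556, 953, 32]);
translate([263, 493, 0]) cylinder(h = 664, r = 22);
translate([1717, 493, 0]) cylinder(h = 664, r = 22);
translate([263, 1344, 0]) cylinder(h = 664, r = 22);
translate([1717, 1344, 0]) cylinder(h = 664, r = 22);


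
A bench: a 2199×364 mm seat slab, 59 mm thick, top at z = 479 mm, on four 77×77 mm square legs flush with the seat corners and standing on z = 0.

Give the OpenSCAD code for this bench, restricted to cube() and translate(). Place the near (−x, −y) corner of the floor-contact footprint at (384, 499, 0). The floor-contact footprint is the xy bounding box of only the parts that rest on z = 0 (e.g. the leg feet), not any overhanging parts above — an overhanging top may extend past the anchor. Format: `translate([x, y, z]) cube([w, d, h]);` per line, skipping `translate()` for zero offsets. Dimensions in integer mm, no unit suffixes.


translate([384, 499, 420]) cube([2199, 364, 59]);
translate([384, 499, 0]) cube([77, 77, 420]);
translate([384, 786, 0]) cube([77, 77, 420]);
translate([2506, 499, 0]) cube([77, 77, 420]);
translate([2506, 786, 0]) cube([77, 77, 420]);


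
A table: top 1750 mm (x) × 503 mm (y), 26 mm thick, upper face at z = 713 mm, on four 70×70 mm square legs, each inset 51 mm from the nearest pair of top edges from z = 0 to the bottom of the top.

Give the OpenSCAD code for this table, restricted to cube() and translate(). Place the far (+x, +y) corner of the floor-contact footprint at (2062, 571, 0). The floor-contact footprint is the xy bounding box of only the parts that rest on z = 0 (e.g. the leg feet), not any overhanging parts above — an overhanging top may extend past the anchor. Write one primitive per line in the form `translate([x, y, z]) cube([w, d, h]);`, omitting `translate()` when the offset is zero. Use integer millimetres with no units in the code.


translate([363, 119, 687]) cube([1750, 503, 26]);
translate([414, 170, 0]) cube([70, 70, 687]);
translate([1992, 170, 0]) cube([70, 70, 687]);
translate([414, 501, 0]) cube([70, 70, 687]);
translate([1992, 501, 0]) cube([70, 70, 687]);


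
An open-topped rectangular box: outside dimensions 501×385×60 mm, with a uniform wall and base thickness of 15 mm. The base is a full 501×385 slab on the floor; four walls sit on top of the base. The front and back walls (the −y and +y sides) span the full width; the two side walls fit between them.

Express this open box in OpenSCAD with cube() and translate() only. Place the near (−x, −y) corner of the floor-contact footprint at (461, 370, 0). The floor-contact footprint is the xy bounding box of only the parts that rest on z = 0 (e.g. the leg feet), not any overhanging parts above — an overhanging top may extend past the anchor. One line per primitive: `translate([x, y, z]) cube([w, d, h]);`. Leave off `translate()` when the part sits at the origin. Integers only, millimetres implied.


translate([461, 370, 0]) cube([501, 385, 15]);
translate([461, 370, 15]) cube([501, 15, 45]);
translate([461, 740, 15]) cube([501, 15, 45]);
translate([461, 385, 15]) cube([15, 355, 45]);
translate([947, 385, 15]) cube([15, 355, 45]);


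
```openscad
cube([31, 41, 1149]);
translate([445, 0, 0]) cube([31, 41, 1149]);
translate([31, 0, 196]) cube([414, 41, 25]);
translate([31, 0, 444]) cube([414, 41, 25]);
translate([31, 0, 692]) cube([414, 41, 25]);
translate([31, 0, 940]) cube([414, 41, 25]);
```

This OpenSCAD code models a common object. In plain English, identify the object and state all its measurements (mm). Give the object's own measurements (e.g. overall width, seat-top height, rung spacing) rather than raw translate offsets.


A straight ladder. Two 31×41 mm vertical rails, 1149 mm tall, stand 476 mm apart (outside-to-outside) with their front faces coplanar on the −y side. 4 rungs, each 41 mm deep and 25 mm tall, span between the inner faces of the rails, front faces flush with the rails. The lowest rung's underside is at z = 196 mm and rungs are spaced 248 mm apart (underside to underside).


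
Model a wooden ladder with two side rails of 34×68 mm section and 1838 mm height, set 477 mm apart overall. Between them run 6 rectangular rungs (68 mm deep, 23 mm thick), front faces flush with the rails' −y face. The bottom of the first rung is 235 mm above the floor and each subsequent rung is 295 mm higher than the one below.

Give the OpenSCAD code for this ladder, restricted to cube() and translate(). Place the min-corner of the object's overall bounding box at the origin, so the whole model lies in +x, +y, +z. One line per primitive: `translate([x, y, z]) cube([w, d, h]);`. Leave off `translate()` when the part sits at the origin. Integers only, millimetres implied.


// rung span = 477 - 2*34 = 409
// rung[k] z = 235 + k*295
cube([34, 68, 1838]);
translate([443, 0, 0]) cube([34, 68, 1838]);
translate([34, 0, 235]) cube([409, 68, 23]);
translate([34, 0, 530]) cube([409, 68, 23]);
translate([34, 0, 825]) cube([409, 68, 23]);
translate([34, 0, 1120]) cube([409, 68, 23]);
translate([34, 0, 1415]) cube([409, 68, 23]);
translate([34, 0, 1710]) cube([409, 68, 23]);


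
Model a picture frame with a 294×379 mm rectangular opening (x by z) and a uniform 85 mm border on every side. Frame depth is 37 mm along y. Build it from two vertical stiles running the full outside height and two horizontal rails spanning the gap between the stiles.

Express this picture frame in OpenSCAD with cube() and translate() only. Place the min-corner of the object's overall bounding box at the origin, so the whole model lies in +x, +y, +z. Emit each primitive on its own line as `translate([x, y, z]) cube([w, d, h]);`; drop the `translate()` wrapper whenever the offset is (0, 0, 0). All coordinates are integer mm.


cube([85, 37, 549]);
translate([379, 0, 0]) cube([85, 37, 549]);
translate([85, 0, 0]) cube([294, 37, 85]);
translate([85, 0, 464]) cube([294, 37, 85]);


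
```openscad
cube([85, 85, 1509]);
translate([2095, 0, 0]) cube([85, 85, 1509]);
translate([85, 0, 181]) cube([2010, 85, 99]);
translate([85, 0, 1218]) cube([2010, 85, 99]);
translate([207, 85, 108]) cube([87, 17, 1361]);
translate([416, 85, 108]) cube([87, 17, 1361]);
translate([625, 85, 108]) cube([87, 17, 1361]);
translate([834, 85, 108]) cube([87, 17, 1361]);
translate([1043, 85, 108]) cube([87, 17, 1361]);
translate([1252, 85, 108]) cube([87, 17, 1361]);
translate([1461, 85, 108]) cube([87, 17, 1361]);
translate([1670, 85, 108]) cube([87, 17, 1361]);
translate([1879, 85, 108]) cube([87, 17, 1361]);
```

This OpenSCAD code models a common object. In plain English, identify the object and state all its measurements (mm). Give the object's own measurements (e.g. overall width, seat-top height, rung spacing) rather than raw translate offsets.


A fence section. Two 85×85 mm posts, 1509 mm tall, stand on the floor with a clear span of 2010 mm between their inner faces. Two horizontal rails of 85×99 mm section span the gap between the posts with their undersides at z = 181 mm and z = 1218 mm, flush with the posts' −y face. 9 pickets, each 87 mm wide, 17 mm thick and 1361 mm tall, are fixed to the +y face of the rails with their bottoms at z = 108 mm, spaced across the span with a 122 mm gap after the −x post and between neighbouring pickets, with 129 mm left before the +x post.


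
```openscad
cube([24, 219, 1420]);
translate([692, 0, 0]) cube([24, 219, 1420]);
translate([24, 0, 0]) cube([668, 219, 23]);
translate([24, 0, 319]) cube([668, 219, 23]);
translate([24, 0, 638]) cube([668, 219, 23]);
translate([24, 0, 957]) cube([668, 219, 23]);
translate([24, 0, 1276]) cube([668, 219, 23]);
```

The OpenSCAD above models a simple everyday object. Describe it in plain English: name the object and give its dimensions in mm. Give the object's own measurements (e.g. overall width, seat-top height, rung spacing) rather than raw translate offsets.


An open bookshelf. Two side panels, each 24 mm thick, 219 mm deep and 1420 mm tall, stand 716 mm apart (outside-to-outside). Between them sit 5 shelves, each 23 mm thick and 219 mm deep, spanning the full gap between the sides. The bottom shelf rests on the floor (its underside at z = 0) and the clear gap between one shelf's top and the next shelf's underside is 296 mm.


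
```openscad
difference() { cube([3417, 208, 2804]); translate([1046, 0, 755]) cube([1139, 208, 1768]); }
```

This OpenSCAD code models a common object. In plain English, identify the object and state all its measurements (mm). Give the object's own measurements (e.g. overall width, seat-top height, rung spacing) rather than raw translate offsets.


A wall 3417 mm long (x), 208 mm thick (y), 2804 mm tall, with a rectangular window opening cut through it. The opening is 1139 mm wide and 1768 mm tall; its sill is at z = 755 mm and its near (−x) edge is 1046 mm from the wall's −x end. The opening passes through the full wall thickness.


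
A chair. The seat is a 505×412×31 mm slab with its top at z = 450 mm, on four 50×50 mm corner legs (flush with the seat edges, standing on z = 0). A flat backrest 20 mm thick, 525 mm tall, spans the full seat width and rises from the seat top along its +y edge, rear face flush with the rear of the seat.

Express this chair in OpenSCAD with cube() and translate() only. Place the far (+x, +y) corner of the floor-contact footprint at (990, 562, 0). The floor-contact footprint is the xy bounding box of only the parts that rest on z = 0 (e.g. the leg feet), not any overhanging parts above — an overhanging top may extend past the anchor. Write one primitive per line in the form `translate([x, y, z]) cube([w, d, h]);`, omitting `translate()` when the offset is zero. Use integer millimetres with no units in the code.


// leg_h = 450 - 31 = 419
translate([485, 150, 419]) cube([505, 412, 31]);
translate([485, 150, 0]) cube([50, 50, 419]);
translate([940, 150, 0]) cube([50, 50, 419]);
translate([485, 512, 0]) cube([50, 50, 419]);
translate([940, 512, 0]) cube([50, 50, 419]);
translate([485, 542, 450]) cube([505, 20, 525]);


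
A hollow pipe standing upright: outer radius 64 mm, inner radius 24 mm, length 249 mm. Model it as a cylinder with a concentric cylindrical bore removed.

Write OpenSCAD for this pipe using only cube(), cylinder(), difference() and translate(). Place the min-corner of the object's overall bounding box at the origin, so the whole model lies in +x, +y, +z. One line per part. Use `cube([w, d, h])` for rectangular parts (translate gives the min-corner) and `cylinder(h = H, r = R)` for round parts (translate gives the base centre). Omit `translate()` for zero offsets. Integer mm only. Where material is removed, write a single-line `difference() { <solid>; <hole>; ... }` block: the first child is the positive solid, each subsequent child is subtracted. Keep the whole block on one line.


difference() { translate([64, 64, 0]) cylinder(h = 249, r = 64); translate([64, 64, 0]) cylinder(h = 249, r = 24); }


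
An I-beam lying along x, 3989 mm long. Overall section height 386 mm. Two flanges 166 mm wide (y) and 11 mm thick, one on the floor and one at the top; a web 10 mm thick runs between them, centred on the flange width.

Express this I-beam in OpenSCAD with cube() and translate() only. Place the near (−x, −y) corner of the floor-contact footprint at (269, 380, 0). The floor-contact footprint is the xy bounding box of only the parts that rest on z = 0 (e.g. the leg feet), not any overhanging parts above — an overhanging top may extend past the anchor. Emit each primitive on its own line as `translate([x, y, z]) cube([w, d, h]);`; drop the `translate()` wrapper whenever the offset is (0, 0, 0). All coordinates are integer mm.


translate([269, 380, 0]) cube([3989, 166, 11]);
translate([269, 458, 11]) cube([3989, 10, 364]);
translate([269, 380, 375]) cube([3989, 166, 11]);


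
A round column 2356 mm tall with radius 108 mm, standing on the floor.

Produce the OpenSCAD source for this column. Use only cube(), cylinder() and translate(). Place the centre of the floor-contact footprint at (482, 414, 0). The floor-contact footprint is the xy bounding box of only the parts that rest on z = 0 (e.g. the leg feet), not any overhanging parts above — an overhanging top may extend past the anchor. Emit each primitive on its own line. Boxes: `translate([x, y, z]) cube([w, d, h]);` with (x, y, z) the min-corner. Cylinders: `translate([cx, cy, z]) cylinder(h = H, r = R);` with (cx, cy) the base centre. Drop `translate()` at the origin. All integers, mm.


translate([482, 414, 0]) cylinder(h = 2356, r = 108);


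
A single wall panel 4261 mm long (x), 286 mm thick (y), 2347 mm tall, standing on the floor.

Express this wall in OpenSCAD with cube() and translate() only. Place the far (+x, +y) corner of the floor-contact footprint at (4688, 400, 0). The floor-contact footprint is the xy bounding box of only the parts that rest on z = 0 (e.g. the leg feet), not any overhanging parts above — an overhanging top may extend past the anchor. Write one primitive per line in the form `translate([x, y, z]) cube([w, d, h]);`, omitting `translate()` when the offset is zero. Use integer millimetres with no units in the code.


translate([427, 114, 0]) cube([4261, 286, 2347]);


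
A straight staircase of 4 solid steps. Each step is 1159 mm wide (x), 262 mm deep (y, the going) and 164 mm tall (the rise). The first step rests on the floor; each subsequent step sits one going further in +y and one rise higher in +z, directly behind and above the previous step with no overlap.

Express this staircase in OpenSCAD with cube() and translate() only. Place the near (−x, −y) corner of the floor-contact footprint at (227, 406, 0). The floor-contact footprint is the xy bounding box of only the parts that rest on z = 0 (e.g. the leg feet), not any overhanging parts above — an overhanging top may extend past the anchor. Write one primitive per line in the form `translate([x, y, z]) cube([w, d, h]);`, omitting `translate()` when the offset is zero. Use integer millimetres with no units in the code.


translate([227, 406, 0]) cube([1159, 262, 164]);
translate([227, 668, 164]) cube([1159, 262, 164]);
translate([227, 930, 328]) cube([1159, 262, 164]);
translate([227, 1192, 492]) cube([1159, 262, 164]);


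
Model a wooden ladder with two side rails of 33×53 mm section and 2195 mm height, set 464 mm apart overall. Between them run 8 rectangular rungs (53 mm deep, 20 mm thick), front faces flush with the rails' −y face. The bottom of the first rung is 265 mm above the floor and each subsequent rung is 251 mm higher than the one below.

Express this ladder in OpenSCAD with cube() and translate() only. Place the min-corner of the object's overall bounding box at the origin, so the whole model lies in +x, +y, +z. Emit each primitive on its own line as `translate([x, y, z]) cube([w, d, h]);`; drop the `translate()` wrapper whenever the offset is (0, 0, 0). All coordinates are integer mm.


cube([33, 53, 2195]);
translate([431, 0, 0]) cube([33, 53, 2195]);
translate([33, 0, 265]) cube([398, 53, 20]);
translate([33, 0, 516]) cube([398, 53, 20]);
translate([33, 0, 767]) cube([398, 53, 20]);
translate([33, 0, 1018]) cube([398, 53, 20]);
translate([33, 0, 1269]) cube([398, 53, 20]);
translate([33, 0, 1520]) cube([398, 53, 20]);
translate([33, 0, 1771]) cube([398, 53, 20]);
translate([33, 0, 2022]) cube([398, 53, 20]);


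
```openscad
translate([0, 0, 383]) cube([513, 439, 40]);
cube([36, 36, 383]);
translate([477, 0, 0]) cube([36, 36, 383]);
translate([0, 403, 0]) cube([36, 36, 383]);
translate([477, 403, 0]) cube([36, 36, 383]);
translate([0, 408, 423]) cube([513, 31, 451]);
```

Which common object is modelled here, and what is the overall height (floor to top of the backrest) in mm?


A chair. The overall height is 874 mm.

A slab on four corner posts with a tall panel at the back — a chair. The seat slab sits at z = 383 with thickness 40, and the 451 mm backrest starts at the seat top, so the overall height is 383 + 40 + 451 = 874 mm.


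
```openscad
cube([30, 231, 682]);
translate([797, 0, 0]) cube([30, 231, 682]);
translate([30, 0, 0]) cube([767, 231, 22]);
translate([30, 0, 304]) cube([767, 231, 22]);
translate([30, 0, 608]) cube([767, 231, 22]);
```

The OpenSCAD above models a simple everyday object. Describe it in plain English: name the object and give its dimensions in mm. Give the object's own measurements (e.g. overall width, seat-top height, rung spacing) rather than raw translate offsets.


An open bookshelf. Two side panels, each 30 mm thick, 231 mm deep and 682 mm tall, stand 827 mm apart (outside-to-outside). Between them sit 3 shelves, each 22 mm thick and 231 mm deep, spanning the full gap between the sides. The bottom shelf rests on the floor (its underside at z = 0) and the clear gap between one shelf's top and the next shelf's underside is 282 mm.


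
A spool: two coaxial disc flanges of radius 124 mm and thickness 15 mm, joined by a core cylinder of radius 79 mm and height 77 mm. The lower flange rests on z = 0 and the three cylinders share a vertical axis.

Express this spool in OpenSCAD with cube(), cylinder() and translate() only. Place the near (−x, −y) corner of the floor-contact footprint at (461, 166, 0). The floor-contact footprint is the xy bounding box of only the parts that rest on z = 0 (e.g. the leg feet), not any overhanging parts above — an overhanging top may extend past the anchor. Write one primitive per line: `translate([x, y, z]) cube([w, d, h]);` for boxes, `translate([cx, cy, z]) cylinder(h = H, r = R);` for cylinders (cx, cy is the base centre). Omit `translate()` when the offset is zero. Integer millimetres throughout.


translate([585, 290, 0]) cylinder(h = 15, r = 124);
translate([585, 290, 15]) cylinder(h = 77, r = 79);
translate([585, 290, 92]) cylinder(h = 15, r = 124);


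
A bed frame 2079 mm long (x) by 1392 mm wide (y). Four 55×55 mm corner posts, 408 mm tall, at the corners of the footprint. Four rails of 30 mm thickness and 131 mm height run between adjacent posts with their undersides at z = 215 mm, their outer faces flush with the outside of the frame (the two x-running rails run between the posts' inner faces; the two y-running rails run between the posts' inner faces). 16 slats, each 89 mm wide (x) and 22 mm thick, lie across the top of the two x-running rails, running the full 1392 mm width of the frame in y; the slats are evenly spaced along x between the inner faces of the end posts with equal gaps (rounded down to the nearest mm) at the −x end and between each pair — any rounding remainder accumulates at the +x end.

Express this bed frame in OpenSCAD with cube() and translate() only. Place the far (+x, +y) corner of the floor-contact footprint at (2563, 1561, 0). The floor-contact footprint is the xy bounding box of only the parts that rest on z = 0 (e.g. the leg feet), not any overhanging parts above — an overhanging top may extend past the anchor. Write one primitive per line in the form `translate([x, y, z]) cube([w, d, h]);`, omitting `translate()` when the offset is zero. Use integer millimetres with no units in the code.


// slat z = rail_z + rail_h = 215 + 131 = 346
// slat gap = ⌊(1969 − 16·89) / 17⌋ = 32
translate([484, 169, 0]) cube([55, 55, 408]);
translate([484, 1506, 0]) cube([55, 55, 408]);
translate([2508, 169, 0]) cube([55, 55, 408]);
translate([2508, 1506, 0]) cube([55, 55, 408]);
translate([539, 169, 215]) cube([1969, 30, 131]);
translate([539, 1531, 215]) cube([1969, 30, 131]);
translate([484, 224, 215]) cube([30, 1282, 131]);
translate([2533, 224, 215]) cube([30, 1282, 131]);
translate([571, 169, 346]) cube([89, 1392, 22]);
translate([692, 169, 346]) cube([89, 1392, 22]);
translate([813, 169, 346]) cube([89, 1392, 22]);
translate([934, 169, 346]) cube([89, 1392, 22]);
translate([1055, 169, 346]) cube([89, 1392, 22]);
translate([1176, 169, 346]) cube([89, 1392, 22]);
translate([1297, 169, 346]) cube([89, 1392, 22]);
translate([1418, 169, 346]) cube([89, 1392, 22]);
translate([1539, 169, 346]) cube([89, 1392, 22]);
translate([1660, 169, 346]) cube([89, 1392, 22]);
translate([1781, 169, 346]) cube([89, 1392, 22]);
translate([1902, 169, 346]) cube([89, 1392, 22]);
translate([2023, 169, 346]) cube([89, 1392, 22]);
translate([2144, 169, 346]) cube([89, 1392, 22]);
translate([2265, 169, 346]) cube([89, 1392, 22]);
translate([2386, 169, 346]) cube([89, 1392, 22]);


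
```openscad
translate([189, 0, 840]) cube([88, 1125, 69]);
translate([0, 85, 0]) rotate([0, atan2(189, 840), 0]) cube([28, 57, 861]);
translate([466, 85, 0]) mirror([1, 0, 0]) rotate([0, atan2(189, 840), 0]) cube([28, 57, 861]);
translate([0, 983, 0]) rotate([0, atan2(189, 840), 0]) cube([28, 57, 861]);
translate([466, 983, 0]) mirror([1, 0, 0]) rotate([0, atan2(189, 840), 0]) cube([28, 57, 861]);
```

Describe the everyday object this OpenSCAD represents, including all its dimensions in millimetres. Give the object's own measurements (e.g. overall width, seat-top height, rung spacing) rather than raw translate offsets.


A sawhorse. A 88×1125×69 mm beam (x, y, z) sits on two A-frame leg pairs. Each pair is two raked legs of 28×57 mm section (57 mm along y) splaying symmetrically in x. Each leg rises 840 mm vertically over 189 mm of horizontal reach and is 861 mm long along its own axis. Every leg's outer bottom edge rests on the floor and its outer top edge meets a bottom edge of the beam — the left legs (tilting toward +x) meet the beam's −x bottom edge, the right legs (their mirror images, tilting toward −x) meet its +x bottom edge — so the leg tops tuck under the beam, the beam's underside is 840 mm above the floor, and the feet are 466 mm apart outside-to-outside with the beam centred between them. The two leg pairs are set in 85 mm from either end of the beam.


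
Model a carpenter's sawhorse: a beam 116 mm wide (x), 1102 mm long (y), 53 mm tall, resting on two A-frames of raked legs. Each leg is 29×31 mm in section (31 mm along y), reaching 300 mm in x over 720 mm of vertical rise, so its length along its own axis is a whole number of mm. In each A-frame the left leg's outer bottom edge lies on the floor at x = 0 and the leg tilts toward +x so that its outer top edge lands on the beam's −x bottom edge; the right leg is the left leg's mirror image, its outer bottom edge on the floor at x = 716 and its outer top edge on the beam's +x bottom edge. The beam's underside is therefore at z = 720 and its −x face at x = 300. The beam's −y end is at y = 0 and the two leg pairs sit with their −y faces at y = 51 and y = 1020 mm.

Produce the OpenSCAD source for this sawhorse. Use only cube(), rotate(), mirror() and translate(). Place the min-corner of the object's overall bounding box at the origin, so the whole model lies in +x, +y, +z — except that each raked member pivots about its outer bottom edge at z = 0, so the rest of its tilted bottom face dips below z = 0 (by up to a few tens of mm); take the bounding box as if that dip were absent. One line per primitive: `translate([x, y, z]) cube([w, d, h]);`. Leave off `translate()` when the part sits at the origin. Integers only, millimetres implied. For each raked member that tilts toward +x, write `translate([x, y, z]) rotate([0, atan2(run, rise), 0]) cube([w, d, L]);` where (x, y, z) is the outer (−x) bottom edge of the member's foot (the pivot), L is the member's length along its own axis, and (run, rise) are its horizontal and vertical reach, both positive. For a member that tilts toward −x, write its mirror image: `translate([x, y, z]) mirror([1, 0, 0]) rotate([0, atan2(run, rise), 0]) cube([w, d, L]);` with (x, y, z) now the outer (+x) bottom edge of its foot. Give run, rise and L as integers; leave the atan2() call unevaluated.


translate([300, 0, 720]) cube([116, 1102, 53]);
translate([0, 51, 0]) rotate([0, atan2(300, 720), 0]) cube([29, 31, 780]);
translate([716, 51, 0]) mirror([1, 0, 0]) rotate([0, atan2(300, 720), 0]) cube([29, 31, 780]);
translate([0, 1020, 0]) rotate([0, atan2(300, 720), 0]) cube([29, 31, 780]);
translate([716, 1020, 0]) mirror([1, 0, 0]) rotate([0, atan2(300, 720), 0]) cube([29, 31, 780]);


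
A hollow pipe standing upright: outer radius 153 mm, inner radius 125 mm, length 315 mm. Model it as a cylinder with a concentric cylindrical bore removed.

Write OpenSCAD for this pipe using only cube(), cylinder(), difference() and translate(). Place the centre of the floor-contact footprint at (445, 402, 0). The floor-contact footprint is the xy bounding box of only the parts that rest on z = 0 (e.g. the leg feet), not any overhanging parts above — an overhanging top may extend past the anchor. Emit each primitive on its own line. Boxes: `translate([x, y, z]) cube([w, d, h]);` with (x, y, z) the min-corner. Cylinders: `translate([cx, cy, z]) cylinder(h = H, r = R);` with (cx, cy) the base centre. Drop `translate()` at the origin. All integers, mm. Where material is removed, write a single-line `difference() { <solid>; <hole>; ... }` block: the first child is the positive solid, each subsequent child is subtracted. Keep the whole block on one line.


difference() { translate([445, 402, 0]) cylinder(h = 315, r = 153); translate([445, 402, 0]) cylinder(h = 315, r = 125); }


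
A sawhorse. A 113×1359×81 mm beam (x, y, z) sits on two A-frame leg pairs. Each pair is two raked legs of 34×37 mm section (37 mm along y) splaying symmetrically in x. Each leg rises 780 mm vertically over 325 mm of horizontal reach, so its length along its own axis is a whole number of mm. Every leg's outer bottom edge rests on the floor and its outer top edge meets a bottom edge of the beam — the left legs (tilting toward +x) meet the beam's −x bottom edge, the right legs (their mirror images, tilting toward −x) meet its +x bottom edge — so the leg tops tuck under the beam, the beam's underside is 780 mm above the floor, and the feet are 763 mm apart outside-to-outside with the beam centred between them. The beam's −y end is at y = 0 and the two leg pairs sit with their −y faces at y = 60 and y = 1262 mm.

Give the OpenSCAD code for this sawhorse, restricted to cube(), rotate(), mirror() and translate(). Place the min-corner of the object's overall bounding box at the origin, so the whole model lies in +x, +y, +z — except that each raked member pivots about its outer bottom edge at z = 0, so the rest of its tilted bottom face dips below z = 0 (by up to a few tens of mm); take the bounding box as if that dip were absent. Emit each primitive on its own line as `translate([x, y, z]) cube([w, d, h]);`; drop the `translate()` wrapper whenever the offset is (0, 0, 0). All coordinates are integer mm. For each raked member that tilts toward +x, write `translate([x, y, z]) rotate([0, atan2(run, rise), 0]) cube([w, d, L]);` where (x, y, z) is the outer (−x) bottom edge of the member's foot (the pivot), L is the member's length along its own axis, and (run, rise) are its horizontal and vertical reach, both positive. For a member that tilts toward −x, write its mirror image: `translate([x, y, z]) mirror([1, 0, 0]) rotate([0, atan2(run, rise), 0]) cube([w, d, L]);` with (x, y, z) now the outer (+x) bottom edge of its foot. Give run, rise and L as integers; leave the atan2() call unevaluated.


translate([325, 0, 780]) cube([113, 1359, 81]);
translate([0, 60, 0]) rotate([0, atan2(325, 780), 0]) cube([34, 37, 845]);
translate([763, 60, 0]) mirror([1, 0, 0]) rotate([0, atan2(325, 780), 0]) cube([34, 37, 845]);
translate([0, 1262, 0]) rotate([0, atan2(325, 780), 0]) cube([34, 37, 845]);
translate([763, 1262, 0]) mirror([1, 0, 0]) rotate([0, atan2(325, 780), 0]) cube([34, 37, 845]);


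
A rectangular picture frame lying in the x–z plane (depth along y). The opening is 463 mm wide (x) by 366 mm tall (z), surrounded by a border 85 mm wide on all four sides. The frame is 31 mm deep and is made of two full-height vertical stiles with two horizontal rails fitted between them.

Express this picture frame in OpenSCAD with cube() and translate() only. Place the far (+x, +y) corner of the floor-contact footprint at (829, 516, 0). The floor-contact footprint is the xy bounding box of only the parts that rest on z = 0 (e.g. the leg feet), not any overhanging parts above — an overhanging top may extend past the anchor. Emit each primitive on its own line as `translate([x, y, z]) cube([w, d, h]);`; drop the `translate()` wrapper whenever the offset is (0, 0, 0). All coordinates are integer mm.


translate([196, 485, 0]) cube([85, 31, 536]);
translate([744, 485, 0]) cube([85, 31, 536]);
translate([281, 485, 0]) cube([463, 31, 85]);
translate([281, 485, 451]) cube([463, 31, 85]);


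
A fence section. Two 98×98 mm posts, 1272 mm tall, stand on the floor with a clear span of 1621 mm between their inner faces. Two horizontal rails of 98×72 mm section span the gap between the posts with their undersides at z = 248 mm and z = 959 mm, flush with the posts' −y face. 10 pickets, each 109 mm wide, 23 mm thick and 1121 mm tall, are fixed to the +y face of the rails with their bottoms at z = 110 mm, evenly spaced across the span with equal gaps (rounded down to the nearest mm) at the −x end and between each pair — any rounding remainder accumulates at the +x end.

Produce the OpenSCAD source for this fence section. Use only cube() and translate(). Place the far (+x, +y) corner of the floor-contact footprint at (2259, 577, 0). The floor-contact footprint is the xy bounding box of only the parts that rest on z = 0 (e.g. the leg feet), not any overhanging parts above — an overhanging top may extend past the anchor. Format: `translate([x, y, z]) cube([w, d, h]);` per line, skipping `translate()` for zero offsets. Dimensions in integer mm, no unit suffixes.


translate([442, 479, 0]) cube([98, 98, 1272]);
translate([2161, 479, 0]) cube([98, 98, 1272]);
translate([540, 479, 248]) cube([1621, 98, 72]);
translate([540, 479, 959]) cube([1621, 98, 72]);
translate([588, 577, 110]) cube([109, 23, 1121]);
translate([745, 577, 110]) cube([109, 23, 1121]);
translate([902, 577, 110]) cube([109, 23, 1121]);
translate([1059, 577, 110]) cube([109, 23, 1121]);
translate([1216, 577, 110]) cube([109, 23, 1121]);
translate([1373, 577, 110]) cube([109, 23, 1121]);
translate([1530, 577, 110]) cube([109, 23, 1121]);
translate([1687, 577, 110]) cube([109, 23, 1121]);
translate([1844, 577, 110]) cube([109, 23, 1121]);
translate([2001, 577, 110]) cube([109, 23, 1121]);


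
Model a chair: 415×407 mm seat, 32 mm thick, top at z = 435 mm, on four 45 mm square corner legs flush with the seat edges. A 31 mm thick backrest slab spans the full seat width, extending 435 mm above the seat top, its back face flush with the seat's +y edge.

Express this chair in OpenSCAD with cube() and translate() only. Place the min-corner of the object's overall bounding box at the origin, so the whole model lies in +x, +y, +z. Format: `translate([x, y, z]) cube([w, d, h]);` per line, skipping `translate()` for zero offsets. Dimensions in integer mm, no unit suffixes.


translate([0, 0, 403]) cube([415, 407, 32]);
cube([45, 45, 403]);
translate([370, 0, 0]) cube([45, 45, 403]);
translate([0, 362, 0]) cube([45, 45, 403]);
translate([370, 362, 0]) cube([45, 45, 403]);
translate([0, 376, 435]) cube([415, 31, 435]);


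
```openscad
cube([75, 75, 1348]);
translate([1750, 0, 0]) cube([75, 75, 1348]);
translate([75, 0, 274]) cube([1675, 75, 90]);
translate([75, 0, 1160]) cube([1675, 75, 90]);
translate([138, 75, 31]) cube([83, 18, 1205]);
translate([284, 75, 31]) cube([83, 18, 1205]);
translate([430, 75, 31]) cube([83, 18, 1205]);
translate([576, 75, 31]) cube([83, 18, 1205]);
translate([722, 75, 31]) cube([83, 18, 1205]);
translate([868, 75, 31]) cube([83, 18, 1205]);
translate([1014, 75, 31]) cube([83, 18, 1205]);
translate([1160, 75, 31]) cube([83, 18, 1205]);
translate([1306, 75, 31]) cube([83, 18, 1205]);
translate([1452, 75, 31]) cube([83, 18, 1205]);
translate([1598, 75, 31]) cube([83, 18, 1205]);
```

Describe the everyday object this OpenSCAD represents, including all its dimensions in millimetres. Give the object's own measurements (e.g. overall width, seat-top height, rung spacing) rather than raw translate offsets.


A fence section. Two 75×75 mm posts, 1348 mm tall, stand on the floor with a clear span of 1675 mm between their inner faces. Two horizontal rails of 75×90 mm section span the gap between the posts with their undersides at z = 274 mm and z = 1160 mm, flush with the posts' −y face. 11 pickets, each 83 mm wide, 18 mm thick and 1205 mm tall, are fixed to the +y face of the rails with their bottoms at z = 31 mm, spaced across the span with a 63 mm gap after the −x post and between neighbouring pickets, with 69 mm left before the +x post.
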